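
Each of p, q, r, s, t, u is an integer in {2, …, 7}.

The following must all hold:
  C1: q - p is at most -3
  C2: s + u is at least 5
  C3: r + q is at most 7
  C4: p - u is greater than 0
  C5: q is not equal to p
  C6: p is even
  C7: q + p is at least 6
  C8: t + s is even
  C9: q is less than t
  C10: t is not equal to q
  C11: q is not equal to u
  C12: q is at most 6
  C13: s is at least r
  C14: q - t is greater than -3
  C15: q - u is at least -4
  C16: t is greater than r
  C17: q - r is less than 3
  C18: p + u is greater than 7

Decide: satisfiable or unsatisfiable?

Satisfiable

Take p = 6, q = 2, r = 2, s = 2, t = 4, u = 3. Then constraint 1: q - p = -4; constraint 2: s + u = 5; constraint 3: r + q = 4, and every other listed constraint is also met.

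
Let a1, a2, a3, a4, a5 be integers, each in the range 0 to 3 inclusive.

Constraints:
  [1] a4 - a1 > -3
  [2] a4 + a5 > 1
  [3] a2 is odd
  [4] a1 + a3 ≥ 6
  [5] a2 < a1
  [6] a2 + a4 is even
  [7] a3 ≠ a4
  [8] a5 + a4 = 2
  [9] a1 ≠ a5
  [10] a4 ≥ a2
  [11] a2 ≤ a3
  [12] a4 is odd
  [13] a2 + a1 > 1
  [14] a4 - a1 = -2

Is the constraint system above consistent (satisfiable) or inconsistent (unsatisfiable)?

Try a1 = 3, a2 = 1, a3 = 3, a4 = 1, a5 = 1.
Check constraint 1: a4 - a1 = -2; constraint 2: a4 + a5 = 2. The remaining constraints are straightforward to verify.

Satisfiable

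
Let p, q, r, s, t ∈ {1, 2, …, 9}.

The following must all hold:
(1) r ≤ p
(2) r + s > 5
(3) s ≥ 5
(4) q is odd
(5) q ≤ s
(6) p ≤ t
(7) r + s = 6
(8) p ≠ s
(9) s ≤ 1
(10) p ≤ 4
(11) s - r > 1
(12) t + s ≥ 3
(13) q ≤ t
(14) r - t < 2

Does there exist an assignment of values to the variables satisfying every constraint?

Unsatisfiable

From constraint 3: s ≥ 5. From constraint 9: s ≤ 1. But 1 < 5, so no value of s works.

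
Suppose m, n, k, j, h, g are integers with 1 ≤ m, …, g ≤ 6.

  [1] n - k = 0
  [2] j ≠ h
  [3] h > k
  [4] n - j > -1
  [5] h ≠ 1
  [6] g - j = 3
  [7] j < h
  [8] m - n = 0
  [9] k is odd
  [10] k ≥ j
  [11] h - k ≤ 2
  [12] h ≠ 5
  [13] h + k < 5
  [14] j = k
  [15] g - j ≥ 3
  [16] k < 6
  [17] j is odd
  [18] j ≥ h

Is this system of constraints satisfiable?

Constraints 3, 10, and 18 give h ≤ j, j ≤ k, k < h. Chaining: h ≤ j ≤ k < h, which forces h < h — impossible.

Unsatisfiable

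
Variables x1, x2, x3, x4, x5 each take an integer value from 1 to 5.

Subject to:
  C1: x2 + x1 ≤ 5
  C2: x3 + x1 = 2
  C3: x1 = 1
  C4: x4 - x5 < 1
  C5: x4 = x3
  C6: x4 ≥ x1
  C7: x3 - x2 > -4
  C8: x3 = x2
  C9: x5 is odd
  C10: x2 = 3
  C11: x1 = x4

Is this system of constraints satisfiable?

Unsatisfiable

Constraint 3 fixes x1 = 1 and constraint 10 fixes x2 = 3. Constraints 5, 8, and 11 give x1 = x4 = x3 = x2, so x1 = x2. But 1 ≠ 3 — contradiction.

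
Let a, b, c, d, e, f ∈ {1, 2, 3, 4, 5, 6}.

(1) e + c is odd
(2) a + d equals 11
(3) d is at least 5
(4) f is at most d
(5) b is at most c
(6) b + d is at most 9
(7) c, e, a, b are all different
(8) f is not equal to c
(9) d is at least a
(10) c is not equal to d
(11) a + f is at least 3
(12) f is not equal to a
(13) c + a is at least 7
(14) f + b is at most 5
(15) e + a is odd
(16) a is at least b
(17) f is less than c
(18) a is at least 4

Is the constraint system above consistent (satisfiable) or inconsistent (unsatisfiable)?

One satisfying assignment is a = 5, b = 2, c = 3, d = 6, e = 6, f = 1.
For the less obvious constraints — constraint 2: a + d = 11; constraint 6: b + d = 8; constraint 11: a + f = 6 — and the others hold by inspection.

Satisfiable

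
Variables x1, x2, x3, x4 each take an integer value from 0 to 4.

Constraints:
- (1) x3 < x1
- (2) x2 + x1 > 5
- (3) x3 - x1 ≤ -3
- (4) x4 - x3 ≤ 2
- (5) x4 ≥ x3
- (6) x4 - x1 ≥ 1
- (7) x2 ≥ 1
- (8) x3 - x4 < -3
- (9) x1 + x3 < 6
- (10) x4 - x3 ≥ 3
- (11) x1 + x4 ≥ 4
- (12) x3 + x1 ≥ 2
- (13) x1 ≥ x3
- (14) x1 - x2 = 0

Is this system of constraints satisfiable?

Constraints 3, 4, and 6 give x4 − x1 ≥ 1, x1 − x3 ≥ 3, x3 − x4 ≥ -2.
Adding all 3 inequalities: the left sides telescope to 0, and the right sides sum to 1 + 3 + (-2) = 2. So 0 ≥ 2, which is false.

Unsatisfiable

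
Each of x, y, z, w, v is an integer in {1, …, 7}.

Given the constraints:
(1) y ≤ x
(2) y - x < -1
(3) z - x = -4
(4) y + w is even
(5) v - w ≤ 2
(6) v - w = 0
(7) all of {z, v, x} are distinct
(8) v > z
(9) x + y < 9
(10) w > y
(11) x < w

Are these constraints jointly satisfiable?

Satisfiable

One satisfying assignment is x = 5, y = 1, z = 1, w = 7, v = 7.
For the less obvious constraints — constraint 2: y - x = -4; constraint 3: z - x = -4; constraint 5: v - w = 0 — and the others hold by inspection.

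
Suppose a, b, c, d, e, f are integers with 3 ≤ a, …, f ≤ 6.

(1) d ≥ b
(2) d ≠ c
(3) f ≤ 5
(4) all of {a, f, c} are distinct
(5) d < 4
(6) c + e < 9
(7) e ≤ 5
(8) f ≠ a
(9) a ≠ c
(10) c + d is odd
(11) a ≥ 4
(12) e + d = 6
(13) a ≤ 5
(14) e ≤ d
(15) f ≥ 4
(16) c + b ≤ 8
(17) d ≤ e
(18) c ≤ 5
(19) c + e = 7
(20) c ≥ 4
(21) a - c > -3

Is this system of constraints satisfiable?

Constraints 3, 11, 13, 15, 18, and 20 confine each of a, f, c to the 2 values {4, 5}.
Constraint 4 requires all 3 of them to be distinct, but only 2 values are available — impossible by the pigeonhole principle.

Unsatisfiable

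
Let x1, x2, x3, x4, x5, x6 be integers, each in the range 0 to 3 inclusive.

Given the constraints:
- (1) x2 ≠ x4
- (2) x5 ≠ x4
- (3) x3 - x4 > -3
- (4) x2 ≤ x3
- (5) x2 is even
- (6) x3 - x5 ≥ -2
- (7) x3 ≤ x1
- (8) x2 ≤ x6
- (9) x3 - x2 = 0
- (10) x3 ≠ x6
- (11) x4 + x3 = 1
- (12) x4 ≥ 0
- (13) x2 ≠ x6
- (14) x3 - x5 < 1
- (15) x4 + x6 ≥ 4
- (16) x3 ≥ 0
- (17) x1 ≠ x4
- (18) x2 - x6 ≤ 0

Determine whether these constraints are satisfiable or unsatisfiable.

Satisfiable

The assignment x1 = 0, x2 = 0, x3 = 0, x4 = 1, x5 = 0, x6 = 3 works:
  constraint 3 holds since x3 - x4 = -1.
  constraint 6 holds since x3 - x5 = 0.
The rest check out directly.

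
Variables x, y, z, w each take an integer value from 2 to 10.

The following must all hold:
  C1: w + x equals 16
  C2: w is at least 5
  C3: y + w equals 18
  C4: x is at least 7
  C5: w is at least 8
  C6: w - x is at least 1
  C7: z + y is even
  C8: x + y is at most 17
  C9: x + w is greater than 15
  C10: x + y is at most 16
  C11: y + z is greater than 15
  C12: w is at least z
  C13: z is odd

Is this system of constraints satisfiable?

Take x = 7, y = 9, z = 9, w = 9. Then constraint 1: w + x = 16; constraint 3: y + w = 18; constraint 6: w - x = 2, and every other listed constraint is also met.

Satisfiable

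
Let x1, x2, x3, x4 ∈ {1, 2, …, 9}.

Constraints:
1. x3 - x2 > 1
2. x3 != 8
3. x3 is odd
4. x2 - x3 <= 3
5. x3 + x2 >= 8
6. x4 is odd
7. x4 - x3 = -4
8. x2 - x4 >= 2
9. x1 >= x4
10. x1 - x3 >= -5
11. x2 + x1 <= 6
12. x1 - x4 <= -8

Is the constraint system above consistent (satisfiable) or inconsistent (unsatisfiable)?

Unsatisfiable

Constraints 4, 8, 10, and 12 give x1 − x3 ≥ -5, x3 − x2 ≥ -3, x2 − x4 ≥ 2, x4 − x1 ≥ 8.
Adding all 4 inequalities: the left sides telescope to 0, and the right sides sum to (-5) + (-3) + 2 + 8 = 2. So 0 ≥ 2, which is false.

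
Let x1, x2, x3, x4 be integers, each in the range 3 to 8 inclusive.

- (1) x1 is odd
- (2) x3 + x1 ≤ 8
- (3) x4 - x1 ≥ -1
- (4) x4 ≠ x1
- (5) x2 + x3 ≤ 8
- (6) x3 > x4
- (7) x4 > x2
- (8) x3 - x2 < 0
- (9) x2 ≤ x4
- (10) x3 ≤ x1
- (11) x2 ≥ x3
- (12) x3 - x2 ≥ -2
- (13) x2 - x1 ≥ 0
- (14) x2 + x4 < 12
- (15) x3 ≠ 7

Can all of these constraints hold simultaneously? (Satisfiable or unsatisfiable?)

Unsatisfiable

Constraints 6, 7, 10, and 13 give x1 ≤ x2, x2 < x4, x4 < x3, x3 ≤ x1. Chaining: x1 ≤ x2 < x4 < x3 ≤ x1, which forces x1 < x1 — impossible.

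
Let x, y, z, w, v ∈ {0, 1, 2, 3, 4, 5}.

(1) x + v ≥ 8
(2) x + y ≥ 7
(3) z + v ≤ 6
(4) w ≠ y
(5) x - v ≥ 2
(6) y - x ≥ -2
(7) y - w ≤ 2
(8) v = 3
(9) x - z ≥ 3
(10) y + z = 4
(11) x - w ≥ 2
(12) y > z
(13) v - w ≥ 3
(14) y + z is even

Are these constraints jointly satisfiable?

Unsatisfiable

Constraints 5, 6, 7, and 13 give y − x ≥ -2, x − v ≥ 2, v − w ≥ 3, w − y ≥ -2.
Adding all 4 inequalities: the left sides telescope to 0, and the right sides sum to (-2) + 2 + 3 + (-2) = 1. So 0 ≥ 1, which is false.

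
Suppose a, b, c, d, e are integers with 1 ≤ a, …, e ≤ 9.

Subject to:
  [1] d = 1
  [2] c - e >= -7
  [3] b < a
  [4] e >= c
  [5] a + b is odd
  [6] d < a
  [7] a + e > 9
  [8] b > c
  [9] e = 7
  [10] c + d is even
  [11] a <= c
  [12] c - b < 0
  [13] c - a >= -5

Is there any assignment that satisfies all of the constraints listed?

Constraints 3, 11, and 12 give c < b, b < a, a ≤ c. Chaining: c < b < a ≤ c, which forces c < c — impossible.

Unsatisfiable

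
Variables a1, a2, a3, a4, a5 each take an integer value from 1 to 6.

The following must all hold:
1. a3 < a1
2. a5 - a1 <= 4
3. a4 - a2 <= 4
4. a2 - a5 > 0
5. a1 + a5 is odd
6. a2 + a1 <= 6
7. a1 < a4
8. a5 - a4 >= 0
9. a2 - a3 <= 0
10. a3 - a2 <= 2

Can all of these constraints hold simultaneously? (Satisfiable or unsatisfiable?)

Constraints 1, 4, 7, 8, and 9 give a4 ≤ a5, a5 < a2, a2 ≤ a3, a3 < a1, a1 < a4. Chaining: a4 ≤ a5 < a2 ≤ a3 < a1 < a4, which forces a4 < a4 — impossible.

Unsatisfiable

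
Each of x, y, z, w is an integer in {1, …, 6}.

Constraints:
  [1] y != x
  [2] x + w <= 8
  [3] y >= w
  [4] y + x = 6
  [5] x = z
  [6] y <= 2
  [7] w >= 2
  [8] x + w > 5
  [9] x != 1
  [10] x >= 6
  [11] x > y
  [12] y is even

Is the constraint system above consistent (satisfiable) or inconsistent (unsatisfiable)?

From constraints 3 and 7: y ≥ w ≥ 2. From constraint 10: x ≥ 6. Hence y + x ≥ 8. But constraint 4 requires y + x = 6, and 6 < 8. Contradiction.

Unsatisfiable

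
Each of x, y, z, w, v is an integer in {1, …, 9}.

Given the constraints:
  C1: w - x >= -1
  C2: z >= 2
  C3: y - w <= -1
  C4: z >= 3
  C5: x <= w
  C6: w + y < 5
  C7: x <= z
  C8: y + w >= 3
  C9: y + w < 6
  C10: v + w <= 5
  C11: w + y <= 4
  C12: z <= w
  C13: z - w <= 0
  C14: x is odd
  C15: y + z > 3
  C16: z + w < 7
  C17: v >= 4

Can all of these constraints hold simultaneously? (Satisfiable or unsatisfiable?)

From constraint 17: v ≥ 4. From constraints 2 and 12: w ≥ z ≥ 2. Hence v + w ≥ 6. But constraint 10 requires v + w ≤ 5, and 5 < 6. Contradiction.

Unsatisfiable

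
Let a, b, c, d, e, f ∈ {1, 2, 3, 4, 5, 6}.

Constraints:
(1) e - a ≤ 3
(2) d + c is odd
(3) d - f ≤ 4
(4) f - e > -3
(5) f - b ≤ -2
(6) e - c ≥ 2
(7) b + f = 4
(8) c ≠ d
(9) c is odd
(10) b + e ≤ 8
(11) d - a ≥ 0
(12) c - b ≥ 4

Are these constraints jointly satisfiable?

Constraints 1, 3, 5, 6, 11, and 12 give a − e ≥ -3, e − c ≥ 2, c − b ≥ 4, b − f ≥ 2, f − d ≥ -4, d − a ≥ 0.
Adding all 6 inequalities: the left sides telescope to 0, and the right sides sum to (-3) + 2 + 4 + 2 + (-4) + 0 = 1. So 0 ≥ 1, which is false.

Unsatisfiable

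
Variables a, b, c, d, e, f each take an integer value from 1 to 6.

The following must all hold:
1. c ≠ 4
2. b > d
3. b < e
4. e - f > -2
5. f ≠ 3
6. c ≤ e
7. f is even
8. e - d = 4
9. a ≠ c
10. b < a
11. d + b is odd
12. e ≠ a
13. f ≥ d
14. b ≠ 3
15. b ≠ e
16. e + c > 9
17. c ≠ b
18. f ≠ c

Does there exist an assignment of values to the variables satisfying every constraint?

One satisfying assignment is a = 6, b = 4, c = 5, d = 1, e = 5, f = 4.
For the less obvious constraints — constraint 4: e - f = 1; constraint 8: e - d = 4; constraint 16: e + c = 10 — and the others hold by inspection.

Satisfiable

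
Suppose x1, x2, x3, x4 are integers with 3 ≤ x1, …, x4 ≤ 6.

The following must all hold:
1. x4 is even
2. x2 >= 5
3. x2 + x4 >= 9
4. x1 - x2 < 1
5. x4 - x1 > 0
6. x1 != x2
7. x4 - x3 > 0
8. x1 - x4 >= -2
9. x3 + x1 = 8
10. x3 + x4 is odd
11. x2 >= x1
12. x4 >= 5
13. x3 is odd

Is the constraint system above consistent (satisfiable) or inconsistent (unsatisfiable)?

Satisfiable

The assignment x1 = 5, x2 = 6, x3 = 3, x4 = 6 works:
  constraint 3 holds since x2 + x4 = 12.
  constraint 4 holds since x1 - x2 = -1.
The rest check out directly.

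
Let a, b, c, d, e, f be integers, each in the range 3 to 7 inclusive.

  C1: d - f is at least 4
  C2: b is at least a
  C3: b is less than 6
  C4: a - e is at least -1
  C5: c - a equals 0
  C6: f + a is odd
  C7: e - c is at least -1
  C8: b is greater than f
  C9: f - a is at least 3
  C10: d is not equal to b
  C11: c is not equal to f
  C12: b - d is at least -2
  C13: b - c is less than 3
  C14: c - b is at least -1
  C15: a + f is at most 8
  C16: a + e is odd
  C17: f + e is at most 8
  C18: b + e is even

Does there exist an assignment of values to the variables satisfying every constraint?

Unsatisfiable

Constraints 1, 4, 7, 9, 12, and 14 give f − a ≥ 3, a − e ≥ -1, e − c ≥ -1, c − b ≥ -1, b − d ≥ -2, d − f ≥ 4.
Adding all 6 inequalities: the left sides telescope to 0, and the right sides sum to 3 + (-1) + (-1) + (-1) + (-2) + 4 = 2. So 0 ≥ 2, which is false.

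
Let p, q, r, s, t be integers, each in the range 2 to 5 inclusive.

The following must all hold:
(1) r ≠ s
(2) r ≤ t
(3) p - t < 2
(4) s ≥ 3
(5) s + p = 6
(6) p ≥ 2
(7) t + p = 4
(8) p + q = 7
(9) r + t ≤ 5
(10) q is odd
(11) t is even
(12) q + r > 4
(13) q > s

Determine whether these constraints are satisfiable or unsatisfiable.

The assignment p = 2, q = 5, r = 2, s = 4, t = 2 works:
  constraint 3 holds since p - t = 0.
  constraint 5 holds since s + p = 6.
  constraint 7 holds since t + p = 4.
The rest check out directly.

Satisfiable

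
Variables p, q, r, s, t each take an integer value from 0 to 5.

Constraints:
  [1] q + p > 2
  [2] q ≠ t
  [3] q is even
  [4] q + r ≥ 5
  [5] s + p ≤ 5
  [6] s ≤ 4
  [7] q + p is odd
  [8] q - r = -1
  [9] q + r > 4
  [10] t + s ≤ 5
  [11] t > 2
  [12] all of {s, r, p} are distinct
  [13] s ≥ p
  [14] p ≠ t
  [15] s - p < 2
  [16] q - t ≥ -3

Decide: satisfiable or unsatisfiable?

Satisfiable

The assignment p = 1, q = 2, r = 3, s = 2, t = 3 works:
  constraint 1 holds since q + p = 3.
  constraint 4 holds since q + r = 5.
The rest check out directly.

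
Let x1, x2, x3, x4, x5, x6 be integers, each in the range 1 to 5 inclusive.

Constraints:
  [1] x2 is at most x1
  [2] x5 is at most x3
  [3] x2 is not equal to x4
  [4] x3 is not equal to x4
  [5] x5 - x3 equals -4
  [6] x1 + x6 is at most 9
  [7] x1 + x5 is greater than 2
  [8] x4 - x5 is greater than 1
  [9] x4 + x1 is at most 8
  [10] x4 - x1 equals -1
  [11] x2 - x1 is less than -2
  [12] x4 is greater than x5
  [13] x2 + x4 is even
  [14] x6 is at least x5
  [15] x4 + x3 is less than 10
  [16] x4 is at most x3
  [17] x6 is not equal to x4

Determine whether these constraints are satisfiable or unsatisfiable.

Satisfiable

The assignment x1 = 4, x2 = 1, x3 = 5, x4 = 3, x5 = 1, x6 = 5 works:
  constraint 5 holds since x5 - x3 = -4.
  constraint 6 holds since x1 + x6 = 9.
  constraint 7 holds since x1 + x5 = 5.
The rest check out directly.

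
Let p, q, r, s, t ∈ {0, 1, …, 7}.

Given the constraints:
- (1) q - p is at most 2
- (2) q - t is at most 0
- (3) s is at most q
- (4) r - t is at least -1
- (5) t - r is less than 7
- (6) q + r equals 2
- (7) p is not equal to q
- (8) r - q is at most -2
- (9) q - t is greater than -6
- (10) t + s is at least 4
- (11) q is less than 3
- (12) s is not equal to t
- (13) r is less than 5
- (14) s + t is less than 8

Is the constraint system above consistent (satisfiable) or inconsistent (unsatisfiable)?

Constraints 2, 4, and 8 give r − t ≥ -1, t − q ≥ 0, q − r ≥ 2.
Adding all 3 inequalities: the left sides telescope to 0, and the right sides sum to (-1) + 0 + 2 = 1. So 0 ≥ 1, which is false.

Unsatisfiable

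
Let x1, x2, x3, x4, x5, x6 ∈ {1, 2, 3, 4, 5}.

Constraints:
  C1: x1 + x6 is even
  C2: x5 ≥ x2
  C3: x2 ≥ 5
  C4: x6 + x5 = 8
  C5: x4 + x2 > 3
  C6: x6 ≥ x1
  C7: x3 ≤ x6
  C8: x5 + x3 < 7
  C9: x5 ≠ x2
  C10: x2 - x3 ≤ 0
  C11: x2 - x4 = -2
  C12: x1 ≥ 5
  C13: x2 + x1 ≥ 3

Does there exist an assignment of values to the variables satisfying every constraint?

Unsatisfiable

From constraints 6 and 12: x6 ≥ x1 ≥ 5. From constraints 2 and 3: x5 ≥ x2 ≥ 5. Hence x6 + x5 ≥ 10. But constraint 4 requires x6 + x5 = 8, and 8 < 10. Contradiction.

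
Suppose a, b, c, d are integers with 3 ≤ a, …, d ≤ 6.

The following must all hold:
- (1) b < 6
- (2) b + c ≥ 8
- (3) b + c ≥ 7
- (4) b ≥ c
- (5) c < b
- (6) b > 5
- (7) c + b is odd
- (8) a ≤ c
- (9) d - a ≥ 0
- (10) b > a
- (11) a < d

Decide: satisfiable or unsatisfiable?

From constraint 6: b ≥ 6. From constraint 1: b ≤ 5. But 5 < 6, so no value of b works.

Unsatisfiable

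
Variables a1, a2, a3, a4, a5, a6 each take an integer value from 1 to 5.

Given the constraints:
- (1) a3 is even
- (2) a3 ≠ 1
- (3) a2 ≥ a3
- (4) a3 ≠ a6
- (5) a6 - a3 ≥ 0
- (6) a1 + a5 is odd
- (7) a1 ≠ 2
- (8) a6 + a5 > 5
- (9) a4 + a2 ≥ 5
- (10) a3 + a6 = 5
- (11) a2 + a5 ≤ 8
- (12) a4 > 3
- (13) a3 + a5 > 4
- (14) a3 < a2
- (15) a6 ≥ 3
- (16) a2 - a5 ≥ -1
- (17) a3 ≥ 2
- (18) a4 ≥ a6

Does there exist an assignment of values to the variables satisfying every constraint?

One satisfying assignment is a1 = 1, a2 = 3, a3 = 2, a4 = 5, a5 = 4, a6 = 3.
For the less obvious constraints — constraint 5: a6 - a3 = 1; constraint 8: a6 + a5 = 7; constraint 9: a4 + a2 = 8 — and the others hold by inspection.

Satisfiable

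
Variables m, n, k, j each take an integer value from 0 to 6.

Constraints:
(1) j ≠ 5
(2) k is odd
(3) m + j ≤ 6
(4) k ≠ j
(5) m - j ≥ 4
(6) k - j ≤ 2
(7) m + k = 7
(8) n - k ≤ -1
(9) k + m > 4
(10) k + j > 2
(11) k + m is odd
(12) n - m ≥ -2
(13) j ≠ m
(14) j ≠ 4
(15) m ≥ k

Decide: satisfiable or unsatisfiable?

Constraints 5, 6, 8, and 12 give j − k ≥ -2, k − n ≥ 1, n − m ≥ -2, m − j ≥ 4.
Adding all 4 inequalities: the left sides telescope to 0, and the right sides sum to (-2) + 1 + (-2) + 4 = 1. So 0 ≥ 1, which is false.

Unsatisfiable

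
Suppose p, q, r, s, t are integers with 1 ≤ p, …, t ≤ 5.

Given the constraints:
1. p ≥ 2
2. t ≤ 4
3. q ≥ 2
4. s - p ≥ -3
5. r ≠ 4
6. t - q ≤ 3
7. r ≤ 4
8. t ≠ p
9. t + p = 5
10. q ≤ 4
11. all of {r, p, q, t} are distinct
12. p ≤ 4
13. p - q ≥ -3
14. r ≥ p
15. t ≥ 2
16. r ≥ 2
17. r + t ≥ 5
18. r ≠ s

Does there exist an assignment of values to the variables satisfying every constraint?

Unsatisfiable

Constraints 1, 2, 3, 7, 10, 12, 15, and 16 confine each of r, p, q, t to the 3 values {2, …, 4}.
Constraint 11 requires all 4 of them to be distinct, but only 3 values are available — impossible by the pigeonhole principle.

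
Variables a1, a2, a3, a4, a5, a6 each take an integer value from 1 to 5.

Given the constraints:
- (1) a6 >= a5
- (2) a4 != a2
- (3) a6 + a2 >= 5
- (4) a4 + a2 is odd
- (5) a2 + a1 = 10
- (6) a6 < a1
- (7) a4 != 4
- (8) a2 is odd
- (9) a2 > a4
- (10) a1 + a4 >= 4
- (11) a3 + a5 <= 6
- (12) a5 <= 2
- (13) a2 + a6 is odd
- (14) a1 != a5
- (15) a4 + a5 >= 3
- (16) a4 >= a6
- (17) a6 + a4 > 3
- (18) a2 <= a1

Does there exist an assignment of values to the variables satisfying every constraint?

Satisfiable

One satisfying assignment is a1 = 5, a2 = 5, a3 = 4, a4 = 2, a5 = 2, a6 = 2.
For the less obvious constraints — constraint 3: a6 + a2 = 7; constraint 5: a2 + a1 = 10 — and the others hold by inspection.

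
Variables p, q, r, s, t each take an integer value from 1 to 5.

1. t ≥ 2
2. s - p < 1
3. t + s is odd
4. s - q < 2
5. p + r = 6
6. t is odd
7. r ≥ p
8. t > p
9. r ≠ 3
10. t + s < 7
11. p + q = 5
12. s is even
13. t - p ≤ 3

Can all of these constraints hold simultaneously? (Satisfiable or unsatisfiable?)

Satisfiable

Take p = 2, q = 3, r = 4, s = 2, t = 3. Then constraint 2: s - p = 0; constraint 4: s - q = -1; constraint 5: p + r = 6, and every other listed constraint is also met.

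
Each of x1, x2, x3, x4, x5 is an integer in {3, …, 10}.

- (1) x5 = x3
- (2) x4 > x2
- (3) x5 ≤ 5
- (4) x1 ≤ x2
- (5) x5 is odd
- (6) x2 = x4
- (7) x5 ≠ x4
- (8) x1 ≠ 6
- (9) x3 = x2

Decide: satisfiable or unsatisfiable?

From constraints 1, 6, and 9, x5 = x3 = x2 = x4, so x5 = x4. But constraint 7 says x5 ≠ x4. Contradiction.

Unsatisfiable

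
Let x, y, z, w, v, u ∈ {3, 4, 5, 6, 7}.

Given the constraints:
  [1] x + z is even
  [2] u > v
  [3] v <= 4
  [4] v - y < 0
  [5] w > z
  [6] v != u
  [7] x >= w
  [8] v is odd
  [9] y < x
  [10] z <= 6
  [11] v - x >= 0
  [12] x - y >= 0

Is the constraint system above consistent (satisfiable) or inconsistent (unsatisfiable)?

Constraints 4, 9, and 11 give y < x, x ≤ v, v < y. Chaining: y < x ≤ v < y, which forces y < y — impossible.

Unsatisfiable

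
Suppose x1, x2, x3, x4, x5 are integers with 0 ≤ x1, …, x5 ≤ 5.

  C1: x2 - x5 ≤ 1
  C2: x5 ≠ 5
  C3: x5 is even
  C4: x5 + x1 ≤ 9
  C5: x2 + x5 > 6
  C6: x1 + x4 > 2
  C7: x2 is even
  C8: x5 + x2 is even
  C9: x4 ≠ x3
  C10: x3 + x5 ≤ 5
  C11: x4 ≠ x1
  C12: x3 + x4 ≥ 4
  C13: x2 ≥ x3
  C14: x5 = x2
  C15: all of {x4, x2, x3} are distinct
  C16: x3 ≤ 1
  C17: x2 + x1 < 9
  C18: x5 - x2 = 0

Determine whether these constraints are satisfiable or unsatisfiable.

Setting (x1, x2, x3, x4, x5) = (2, 4, 1, 3, 4) satisfies everything: constraint 1: x2 - x5 = 0; constraint 4: x5 + x1 = 6; constraint 5: x2 + x5 = 8, and the others follow.

Satisfiable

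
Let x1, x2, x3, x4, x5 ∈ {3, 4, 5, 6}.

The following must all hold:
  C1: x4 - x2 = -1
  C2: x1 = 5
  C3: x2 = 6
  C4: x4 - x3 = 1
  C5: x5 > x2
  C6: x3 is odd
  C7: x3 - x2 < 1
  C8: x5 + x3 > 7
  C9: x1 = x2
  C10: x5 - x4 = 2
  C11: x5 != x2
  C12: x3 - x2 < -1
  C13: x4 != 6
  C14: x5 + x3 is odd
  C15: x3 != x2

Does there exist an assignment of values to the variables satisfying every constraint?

Constraint 2 fixes x1 = 5 and constraint 3 fixes x2 = 6, but constraint 9 requires x1 = x2. Since 5 ≠ 6, contradiction.

Unsatisfiable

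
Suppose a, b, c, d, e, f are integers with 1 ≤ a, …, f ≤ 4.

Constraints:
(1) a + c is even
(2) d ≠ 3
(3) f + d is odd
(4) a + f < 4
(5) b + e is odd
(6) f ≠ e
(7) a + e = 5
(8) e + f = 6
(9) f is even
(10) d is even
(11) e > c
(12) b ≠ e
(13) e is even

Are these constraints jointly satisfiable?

Constraint 9 makes f even and constraint 10 makes d even, so f + d must be even. Constraint 3 says f + d is odd — contradiction.

Unsatisfiable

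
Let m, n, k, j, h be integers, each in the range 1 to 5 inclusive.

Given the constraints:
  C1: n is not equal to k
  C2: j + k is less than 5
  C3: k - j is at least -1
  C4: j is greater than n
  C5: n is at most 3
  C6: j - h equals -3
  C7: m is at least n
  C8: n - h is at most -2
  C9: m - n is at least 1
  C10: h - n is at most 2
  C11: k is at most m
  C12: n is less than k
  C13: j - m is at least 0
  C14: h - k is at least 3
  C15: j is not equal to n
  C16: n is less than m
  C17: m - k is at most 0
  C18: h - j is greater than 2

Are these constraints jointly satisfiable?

Constraints 3, 9, 10, 13, and 14 give m − n ≥ 1, n − h ≥ -2, h − k ≥ 3, k − j ≥ -1, j − m ≥ 0.
Adding all 5 inequalities: the left sides telescope to 0, and the right sides sum to 1 + (-2) + 3 + (-1) + 0 = 1. So 0 ≥ 1, which is false.

Unsatisfiable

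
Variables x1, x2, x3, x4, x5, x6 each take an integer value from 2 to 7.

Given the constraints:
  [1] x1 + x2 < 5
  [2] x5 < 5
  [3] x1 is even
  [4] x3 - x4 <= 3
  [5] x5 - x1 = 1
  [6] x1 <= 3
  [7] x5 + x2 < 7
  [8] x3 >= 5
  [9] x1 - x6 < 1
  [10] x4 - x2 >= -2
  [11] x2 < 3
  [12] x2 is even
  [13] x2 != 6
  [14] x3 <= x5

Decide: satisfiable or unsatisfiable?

From constraints 8 and 14: x5 ≥ x3 and x3 ≥ 5, so x5 ≥ 5. From constraint 2: x5 ≤ 4. But 4 < 5, so no value of x5 works.

Unsatisfiable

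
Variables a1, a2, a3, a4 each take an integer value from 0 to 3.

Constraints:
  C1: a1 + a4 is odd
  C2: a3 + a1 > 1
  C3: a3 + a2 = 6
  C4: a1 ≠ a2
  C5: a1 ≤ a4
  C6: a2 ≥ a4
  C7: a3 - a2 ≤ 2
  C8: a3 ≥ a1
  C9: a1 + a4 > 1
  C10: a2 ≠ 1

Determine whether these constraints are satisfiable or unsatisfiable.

Satisfiable

Try a1 = 0, a2 = 3, a3 = 3, a4 = 3.
Check constraint 2: a3 + a1 = 3; constraint 3: a3 + a2 = 6; constraint 7: a3 - a2 = 0. The remaining constraints are straightforward to verify.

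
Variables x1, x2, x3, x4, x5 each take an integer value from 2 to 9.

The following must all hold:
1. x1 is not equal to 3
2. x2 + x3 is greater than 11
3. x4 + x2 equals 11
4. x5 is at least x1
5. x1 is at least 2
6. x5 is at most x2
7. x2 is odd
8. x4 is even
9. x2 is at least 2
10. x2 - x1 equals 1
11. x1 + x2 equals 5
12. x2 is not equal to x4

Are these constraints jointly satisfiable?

Take x1 = 2, x2 = 3, x3 = 9, x4 = 8, x5 = 3. Then constraint 2: x2 + x3 = 12; constraint 3: x4 + x2 = 11, and every other listed constraint is also met.

Satisfiable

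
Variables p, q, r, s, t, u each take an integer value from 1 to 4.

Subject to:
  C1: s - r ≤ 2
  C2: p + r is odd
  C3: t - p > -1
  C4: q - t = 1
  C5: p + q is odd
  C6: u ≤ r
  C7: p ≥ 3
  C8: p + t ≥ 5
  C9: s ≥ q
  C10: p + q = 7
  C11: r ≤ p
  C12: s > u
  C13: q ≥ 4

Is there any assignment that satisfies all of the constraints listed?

Take p = 3, q = 4, r = 2, s = 4, t = 3, u = 1. Then constraint 1: s - r = 2; constraint 3: t - p = 0; constraint 4: q - t = 1, and every other listed constraint is also met.

Satisfiable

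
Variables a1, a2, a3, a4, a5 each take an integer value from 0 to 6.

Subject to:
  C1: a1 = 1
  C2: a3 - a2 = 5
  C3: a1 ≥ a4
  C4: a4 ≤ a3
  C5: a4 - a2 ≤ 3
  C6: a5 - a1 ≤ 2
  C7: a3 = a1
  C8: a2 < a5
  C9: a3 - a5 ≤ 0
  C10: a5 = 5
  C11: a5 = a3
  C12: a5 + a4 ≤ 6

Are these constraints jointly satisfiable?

Unsatisfiable

Constraint 10 fixes a5 = 5 and constraint 1 fixes a1 = 1. Constraints 7 and 11 give a5 = a3 = a1, so a5 = a1. But 5 ≠ 1 — contradiction.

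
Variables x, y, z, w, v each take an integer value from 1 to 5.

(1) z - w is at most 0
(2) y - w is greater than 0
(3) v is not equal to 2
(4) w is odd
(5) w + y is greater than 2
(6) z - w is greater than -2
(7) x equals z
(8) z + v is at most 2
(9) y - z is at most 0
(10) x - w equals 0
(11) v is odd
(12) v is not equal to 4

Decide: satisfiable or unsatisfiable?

Constraints 1, 2, and 9 give y ≤ z, z ≤ w, w < y. Chaining: y ≤ z ≤ w < y, which forces y < y — impossible.

Unsatisfiable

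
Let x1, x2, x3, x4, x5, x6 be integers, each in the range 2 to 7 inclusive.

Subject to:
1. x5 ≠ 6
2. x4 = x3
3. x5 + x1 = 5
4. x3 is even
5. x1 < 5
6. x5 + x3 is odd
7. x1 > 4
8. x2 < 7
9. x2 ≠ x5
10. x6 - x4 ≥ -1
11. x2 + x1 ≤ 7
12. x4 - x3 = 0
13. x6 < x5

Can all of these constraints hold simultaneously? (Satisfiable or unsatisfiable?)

From constraint 7: x1 ≥ 5. From constraint 5: x1 ≤ 4. But 4 < 5, so no value of x1 works.

Unsatisfiable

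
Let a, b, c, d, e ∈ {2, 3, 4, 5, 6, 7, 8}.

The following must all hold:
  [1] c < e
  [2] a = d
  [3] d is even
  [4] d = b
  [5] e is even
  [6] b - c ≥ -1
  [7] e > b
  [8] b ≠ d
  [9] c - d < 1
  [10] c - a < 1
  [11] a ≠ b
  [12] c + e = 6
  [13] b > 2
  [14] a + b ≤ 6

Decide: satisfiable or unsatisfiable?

From constraints 2 and 4, a = d = b, so a = b. But constraint 11 says a ≠ b. Contradiction.

Unsatisfiable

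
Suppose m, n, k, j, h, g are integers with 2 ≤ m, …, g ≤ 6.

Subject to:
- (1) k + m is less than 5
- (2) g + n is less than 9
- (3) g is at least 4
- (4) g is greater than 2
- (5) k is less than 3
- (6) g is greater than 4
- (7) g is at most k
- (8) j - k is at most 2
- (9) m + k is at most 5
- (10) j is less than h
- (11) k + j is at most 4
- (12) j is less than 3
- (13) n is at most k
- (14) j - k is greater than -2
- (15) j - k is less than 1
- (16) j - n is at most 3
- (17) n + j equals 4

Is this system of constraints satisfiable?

Unsatisfiable

From constraints 3 and 7: k ≥ g and g ≥ 4, so k ≥ 4. From constraint 5: k ≤ 2. But 2 < 4, so no value of k works.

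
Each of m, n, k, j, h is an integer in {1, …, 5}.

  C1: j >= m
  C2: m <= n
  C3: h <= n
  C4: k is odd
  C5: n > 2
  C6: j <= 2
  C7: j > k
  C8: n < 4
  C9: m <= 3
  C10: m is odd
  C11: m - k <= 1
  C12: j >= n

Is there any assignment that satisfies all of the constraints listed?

From constraint 5: n ≥ 3. From constraints 6 and 12: n ≤ j and j ≤ 2, so n ≤ 2. But 2 < 3, so no value of n works.

Unsatisfiable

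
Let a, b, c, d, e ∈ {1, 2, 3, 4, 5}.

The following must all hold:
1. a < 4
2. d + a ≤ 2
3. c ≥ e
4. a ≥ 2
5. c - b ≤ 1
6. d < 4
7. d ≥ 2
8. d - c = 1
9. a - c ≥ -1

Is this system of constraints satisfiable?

Unsatisfiable

From constraint 7: d ≥ 2. From constraint 4: a ≥ 2. Hence d + a ≥ 4. But constraint 2 requires d + a ≤ 2, and 2 < 4. Contradiction.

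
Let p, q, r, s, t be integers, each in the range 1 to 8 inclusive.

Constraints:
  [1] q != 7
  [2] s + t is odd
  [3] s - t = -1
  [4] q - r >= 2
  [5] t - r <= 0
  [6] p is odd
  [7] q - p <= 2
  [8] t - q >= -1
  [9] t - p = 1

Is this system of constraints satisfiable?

Unsatisfiable

Constraints 4, 5, and 8 give t − q ≥ -1, q − r ≥ 2, r − t ≥ 0.
Adding all 3 inequalities: the left sides telescope to 0, and the right sides sum to (-1) + 2 + 0 = 1. So 0 ≥ 1, which is false.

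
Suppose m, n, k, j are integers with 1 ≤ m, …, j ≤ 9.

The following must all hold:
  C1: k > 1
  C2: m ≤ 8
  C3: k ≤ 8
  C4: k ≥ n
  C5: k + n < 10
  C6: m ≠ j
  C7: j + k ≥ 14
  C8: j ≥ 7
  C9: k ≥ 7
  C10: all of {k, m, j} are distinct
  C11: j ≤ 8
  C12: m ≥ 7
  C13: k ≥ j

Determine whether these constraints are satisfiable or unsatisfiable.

Constraints 2, 3, 8, 9, 11, and 12 confine each of k, m, j to the 2 values {7, 8}.
Constraint 10 requires all 3 of them to be distinct, but only 2 values are available — impossible by the pigeonhole principle.

Unsatisfiable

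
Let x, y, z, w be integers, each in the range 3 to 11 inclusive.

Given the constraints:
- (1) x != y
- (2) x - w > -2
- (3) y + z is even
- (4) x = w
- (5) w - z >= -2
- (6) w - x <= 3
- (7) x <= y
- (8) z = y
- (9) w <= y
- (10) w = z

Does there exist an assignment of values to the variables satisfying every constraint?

From constraints 4, 8, and 10, x = w = z = y, so x = y. But constraint 1 says x ≠ y. Contradiction.

Unsatisfiable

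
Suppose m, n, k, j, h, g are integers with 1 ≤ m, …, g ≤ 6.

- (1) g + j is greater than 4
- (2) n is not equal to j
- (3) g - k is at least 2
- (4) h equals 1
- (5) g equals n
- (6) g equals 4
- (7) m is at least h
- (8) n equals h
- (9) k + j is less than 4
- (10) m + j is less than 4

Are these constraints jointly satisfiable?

Constraint 6 fixes g = 4 and constraint 4 fixes h = 1. Constraints 5 and 8 give g = n = h, so g = h. But 4 ≠ 1 — contradiction.

Unsatisfiable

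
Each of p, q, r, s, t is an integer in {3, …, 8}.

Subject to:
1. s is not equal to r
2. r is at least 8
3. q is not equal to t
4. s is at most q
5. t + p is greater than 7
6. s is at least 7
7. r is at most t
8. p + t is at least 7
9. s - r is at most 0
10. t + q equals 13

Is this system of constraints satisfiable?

From constraints 2 and 7: t ≥ r ≥ 8. From constraints 4 and 6: q ≥ s ≥ 7. Hence t + q ≥ 15. But constraint 10 requires t + q = 13, and 13 < 15. Contradiction.

Unsatisfiable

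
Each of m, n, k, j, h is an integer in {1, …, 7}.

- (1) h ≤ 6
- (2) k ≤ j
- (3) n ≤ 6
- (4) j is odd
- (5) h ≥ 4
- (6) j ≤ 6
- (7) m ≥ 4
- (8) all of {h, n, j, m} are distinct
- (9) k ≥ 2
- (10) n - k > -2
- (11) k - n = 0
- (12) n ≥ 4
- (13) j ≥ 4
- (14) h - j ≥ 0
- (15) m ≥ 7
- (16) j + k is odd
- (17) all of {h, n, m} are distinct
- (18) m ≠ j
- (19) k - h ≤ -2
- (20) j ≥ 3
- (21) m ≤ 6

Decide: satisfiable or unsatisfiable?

Unsatisfiable

Constraints 1, 3, 5, 6, 7, 12, 13, and 21 confine each of h, n, j, m to the 3 values {4, …, 6}.
Constraint 8 requires all 4 of them to be distinct, but only 3 values are available — impossible by the pigeonhole principle.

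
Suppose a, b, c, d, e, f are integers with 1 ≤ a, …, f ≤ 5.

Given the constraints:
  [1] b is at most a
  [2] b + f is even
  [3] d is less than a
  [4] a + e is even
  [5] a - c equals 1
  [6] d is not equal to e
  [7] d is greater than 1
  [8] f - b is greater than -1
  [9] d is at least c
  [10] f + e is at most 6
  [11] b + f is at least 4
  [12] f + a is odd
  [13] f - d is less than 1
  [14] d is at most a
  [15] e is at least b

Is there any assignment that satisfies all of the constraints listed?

Setting (a, b, c, d, e, f) = (4, 1, 3, 3, 2, 3) satisfies everything: constraint 5: a - c = 1; constraint 8: f - b = 2, and the others follow.

Satisfiable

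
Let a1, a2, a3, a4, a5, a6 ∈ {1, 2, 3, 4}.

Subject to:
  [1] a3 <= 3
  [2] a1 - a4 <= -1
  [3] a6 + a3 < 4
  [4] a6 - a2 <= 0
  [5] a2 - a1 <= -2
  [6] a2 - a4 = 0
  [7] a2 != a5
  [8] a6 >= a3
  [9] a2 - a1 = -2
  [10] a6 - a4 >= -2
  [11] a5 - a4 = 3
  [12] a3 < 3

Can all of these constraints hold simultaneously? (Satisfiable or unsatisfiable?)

Unsatisfiable

Constraints 2, 4, 5, and 10 give a1 − a2 ≥ 2, a2 − a6 ≥ 0, a6 − a4 ≥ -2, a4 − a1 ≥ 1.
Adding all 4 inequalities: the left sides telescope to 0, and the right sides sum to 2 + 0 + (-2) + 1 = 1. So 0 ≥ 1, which is false.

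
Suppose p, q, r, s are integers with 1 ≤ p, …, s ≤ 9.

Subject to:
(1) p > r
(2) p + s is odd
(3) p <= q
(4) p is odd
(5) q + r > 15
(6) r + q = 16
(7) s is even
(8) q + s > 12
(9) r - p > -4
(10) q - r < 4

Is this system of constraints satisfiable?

Satisfiable

The assignment p = 9, q = 9, r = 7, s = 4 works:
  constraint 5 holds since q + r = 16.
  constraint 6 holds since r + q = 16.
  constraint 8 holds since q + s = 13.
The rest check out directly.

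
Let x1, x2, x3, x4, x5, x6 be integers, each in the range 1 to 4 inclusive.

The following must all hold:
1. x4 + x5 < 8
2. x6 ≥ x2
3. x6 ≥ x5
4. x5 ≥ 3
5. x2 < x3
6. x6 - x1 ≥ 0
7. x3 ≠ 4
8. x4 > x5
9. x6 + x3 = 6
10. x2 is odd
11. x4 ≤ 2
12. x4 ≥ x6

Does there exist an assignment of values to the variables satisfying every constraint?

From constraints 3 and 4: x6 ≥ x5 and x5 ≥ 3, so x6 ≥ 3. From constraints 11 and 12: x6 ≤ x4 and x4 ≤ 2, so x6 ≤ 2. But 2 < 3, so no value of x6 works.

Unsatisfiable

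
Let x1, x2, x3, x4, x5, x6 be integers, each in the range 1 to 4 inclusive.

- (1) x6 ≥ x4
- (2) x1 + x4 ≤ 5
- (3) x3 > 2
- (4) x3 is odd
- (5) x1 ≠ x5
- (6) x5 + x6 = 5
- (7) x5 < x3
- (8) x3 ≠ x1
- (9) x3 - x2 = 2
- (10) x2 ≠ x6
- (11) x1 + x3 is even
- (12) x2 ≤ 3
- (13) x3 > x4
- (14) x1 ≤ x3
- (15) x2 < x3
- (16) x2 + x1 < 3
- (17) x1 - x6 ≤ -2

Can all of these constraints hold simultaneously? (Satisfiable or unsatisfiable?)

The assignment x1 = 1, x2 = 1, x3 = 3, x4 = 2, x5 = 2, x6 = 3 works:
  constraint 2 holds since x1 + x4 = 3.
  constraint 6 holds since x5 + x6 = 5.
  constraint 9 holds since x3 - x2 = 2.
The rest check out directly.

Satisfiable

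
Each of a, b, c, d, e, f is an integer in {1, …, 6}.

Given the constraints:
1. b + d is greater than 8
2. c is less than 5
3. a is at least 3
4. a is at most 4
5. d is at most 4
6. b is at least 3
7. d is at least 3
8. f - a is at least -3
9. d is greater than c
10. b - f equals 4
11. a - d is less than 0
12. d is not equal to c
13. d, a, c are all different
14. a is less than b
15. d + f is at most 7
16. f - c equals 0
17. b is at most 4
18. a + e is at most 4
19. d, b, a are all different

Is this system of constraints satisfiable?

Unsatisfiable

Constraints 3, 4, 5, 6, 7, and 17 confine each of d, b, a to the 2 values {3, 4}.
Constraint 19 requires all 3 of them to be distinct, but only 2 values are available — impossible by the pigeonhole principle.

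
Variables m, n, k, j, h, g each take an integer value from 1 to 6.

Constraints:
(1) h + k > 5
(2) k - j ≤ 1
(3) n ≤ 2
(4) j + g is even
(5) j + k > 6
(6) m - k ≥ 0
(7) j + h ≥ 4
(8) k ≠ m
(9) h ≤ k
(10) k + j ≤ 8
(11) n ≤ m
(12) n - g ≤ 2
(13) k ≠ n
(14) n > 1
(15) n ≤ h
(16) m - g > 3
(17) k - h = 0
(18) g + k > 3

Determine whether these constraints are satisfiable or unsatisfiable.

One satisfying assignment is m = 6, n = 2, k = 3, j = 4, h = 3, g = 2.
For the less obvious constraints — constraint 1: h + k = 6; constraint 2: k - j = -1; constraint 5: j + k = 7 — and the others hold by inspection.

Satisfiable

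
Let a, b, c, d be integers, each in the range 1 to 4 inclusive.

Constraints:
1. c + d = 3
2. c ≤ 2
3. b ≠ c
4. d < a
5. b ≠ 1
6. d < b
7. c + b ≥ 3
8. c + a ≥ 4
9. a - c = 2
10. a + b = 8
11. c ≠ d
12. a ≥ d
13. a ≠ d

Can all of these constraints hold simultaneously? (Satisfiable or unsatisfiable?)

Satisfiable

The assignment a = 4, b = 4, c = 2, d = 1 works:
  constraint 1 holds since c + d = 3.
  constraint 7 holds since c + b = 6.
The rest check out directly.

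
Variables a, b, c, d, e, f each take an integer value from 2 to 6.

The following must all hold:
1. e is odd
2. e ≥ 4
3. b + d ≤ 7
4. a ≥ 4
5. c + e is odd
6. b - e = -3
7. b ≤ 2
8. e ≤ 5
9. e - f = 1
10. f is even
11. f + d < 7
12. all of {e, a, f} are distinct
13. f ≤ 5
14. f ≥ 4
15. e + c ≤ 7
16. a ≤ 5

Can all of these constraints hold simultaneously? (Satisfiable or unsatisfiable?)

Unsatisfiable

Constraints 2, 4, 8, 13, 14, and 16 confine each of e, a, f to the 2 values {4, 5}.
Constraint 12 requires all 3 of them to be distinct, but only 2 values are available — impossible by the pigeonhole principle.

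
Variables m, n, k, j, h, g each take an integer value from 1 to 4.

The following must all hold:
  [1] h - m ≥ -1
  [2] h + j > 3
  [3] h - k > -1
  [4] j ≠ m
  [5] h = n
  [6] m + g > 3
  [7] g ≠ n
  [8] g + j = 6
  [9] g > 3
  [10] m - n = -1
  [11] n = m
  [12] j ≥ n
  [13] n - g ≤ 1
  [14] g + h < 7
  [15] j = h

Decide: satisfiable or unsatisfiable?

Unsatisfiable

From constraints 5, 11, and 15, j = h = n = m, so j = m. But constraint 4 says j ≠ m. Contradiction.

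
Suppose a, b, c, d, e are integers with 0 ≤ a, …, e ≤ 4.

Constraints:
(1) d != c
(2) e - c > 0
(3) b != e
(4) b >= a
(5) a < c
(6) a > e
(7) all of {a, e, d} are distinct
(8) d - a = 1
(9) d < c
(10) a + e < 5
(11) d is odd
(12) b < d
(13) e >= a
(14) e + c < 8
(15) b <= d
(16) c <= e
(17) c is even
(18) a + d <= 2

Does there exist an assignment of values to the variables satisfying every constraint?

Unsatisfiable

Constraints 2, 4, 6, 9, and 12 give a ≤ b, b < d, d < c, c < e, e < a. Chaining: a ≤ b < d < c < e < a, which forces a < a — impossible.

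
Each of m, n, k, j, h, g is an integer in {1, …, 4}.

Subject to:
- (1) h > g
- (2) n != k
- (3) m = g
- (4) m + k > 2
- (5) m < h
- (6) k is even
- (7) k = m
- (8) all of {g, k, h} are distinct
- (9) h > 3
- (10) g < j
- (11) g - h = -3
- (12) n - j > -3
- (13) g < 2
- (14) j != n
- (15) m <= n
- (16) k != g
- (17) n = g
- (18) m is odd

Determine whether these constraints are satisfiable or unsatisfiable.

Unsatisfiable

From constraints 3 and 7, k = m = g, so k = g. But constraint 16 says k ≠ g. Contradiction.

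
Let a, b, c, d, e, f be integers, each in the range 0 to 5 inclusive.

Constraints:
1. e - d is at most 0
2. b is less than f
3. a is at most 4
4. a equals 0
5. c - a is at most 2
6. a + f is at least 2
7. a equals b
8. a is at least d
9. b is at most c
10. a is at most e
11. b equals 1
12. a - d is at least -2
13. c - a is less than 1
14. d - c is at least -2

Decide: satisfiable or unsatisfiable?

Constraint 4 fixes a = 0 and constraint 11 fixes b = 1, but constraint 7 requires a = b. Since 0 ≠ 1, contradiction.

Unsatisfiable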